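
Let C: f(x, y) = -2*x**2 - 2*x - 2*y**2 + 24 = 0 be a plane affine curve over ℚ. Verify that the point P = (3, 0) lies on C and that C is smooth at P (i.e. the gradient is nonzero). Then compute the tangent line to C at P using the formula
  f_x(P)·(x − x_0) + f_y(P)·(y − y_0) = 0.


Tangent line at P: 42 - 14*x = 0.

Step 1: f(3, 0) = 0, so P lies on C.
Step 2: partial derivatives
  f_x(x, y) = -4*x - 2, f_y(x, y) = -4*y.
  f_x(P) = -14, f_y(P) = 0 (gradient nonzero, so P is smooth).
Step 3: tangent line at P: -14·(x − 3) + 0·(y − 0) = 0.
Expanding: 42 - 14*x = 0.


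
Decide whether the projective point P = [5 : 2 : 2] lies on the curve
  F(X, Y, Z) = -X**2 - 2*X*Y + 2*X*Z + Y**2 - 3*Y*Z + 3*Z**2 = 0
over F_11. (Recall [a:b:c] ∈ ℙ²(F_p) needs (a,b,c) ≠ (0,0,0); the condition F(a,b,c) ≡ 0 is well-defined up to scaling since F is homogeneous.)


F(5,2,2) ≡ 1 (mod 11); P is NOT on the curve.

Evaluate F(5, 2, 2) term-by-term (mod 11).
  -X**2 ↦ -1·25·1·1 = -25
  -2*X*Y ↦ -2·5·2·1 = -20
  2*X*Z ↦ 2·5·1·2 = 20
  Y**2 ↦ 1·1·4·1 = 4
  -3*Y*Z ↦ -3·1·2·2 = -12
  3*Z**2 ↦ 3·1·1·4 = 12
Sum: F(5, 2, 2) = (-25) + (-20) + (20) + (4) + (-12) + (12) = -21.
Reducing mod 11: -21 ≡ 1 (mod 11).
Since F(a, b, c) ≡ 1 ≠ 0 (mod 11), P does NOT lie on the curve.


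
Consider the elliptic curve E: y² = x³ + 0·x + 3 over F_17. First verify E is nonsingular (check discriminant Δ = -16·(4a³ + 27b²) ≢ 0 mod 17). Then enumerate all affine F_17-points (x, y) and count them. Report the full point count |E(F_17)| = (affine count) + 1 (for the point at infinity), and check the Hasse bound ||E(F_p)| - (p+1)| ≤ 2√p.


Affine points = {(1, 2), (1, 15), (3, 8), (3, 9), (4, 4), (4, 13), (5, 3), (5, 14), (6, 7), (6, 10), (9, 1), (9, 16), (10, 0), (11, 5), (11, 12), (16, 6), (16, 11)}; affine count = 17; |E(F_17)| = 18.

Discriminant check: Δ ∝ 4a³ + 27b² = 4·0³ + 27·3² = 4·0 + 27·9 ≡ 5 (mod 17). Nonzero ⇒ E is nonsingular.
For each x ∈ F_17, compute rhs = x³ + 0·x + 3 mod 17, then count y ∈ F_17 with y² ≡ rhs.
  x = 0: rhs = 3, matching y values: none (0 points).
  x = 1: rhs = 4, matching y values: 2, 15 (2 points).
  x = 2: rhs = 11, matching y values: none (0 points).
  x = 3: rhs = 13, matching y values: 8, 9 (2 points).
  x = 4: rhs = 16, matching y values: 4, 13 (2 points).
  x = 5: rhs = 9, matching y values: 3, 14 (2 points).
  x = 6: rhs = 15, matching y values: 7, 10 (2 points).
  x = 7: rhs = 6, matching y values: none (0 points).
  x = 8: rhs = 5, matching y values: none (0 points).
  x = 9: rhs = 1, matching y values: 1, 16 (2 points).
  x = 10: rhs = 0, matching y values: 0 (1 points).
  x = 11: rhs = 8, matching y values: 5, 12 (2 points).
  x = 12: rhs = 14, matching y values: none (0 points).
  x = 13: rhs = 7, matching y values: none (0 points).
  x = 14: rhs = 10, matching y values: none (0 points).
  x = 15: rhs = 12, matching y values: none (0 points).
  x = 16: rhs = 2, matching y values: 6, 11 (2 points).
Total affine count: 17.
Full point count |E(F_17)| = 17 + 1 = 18.
Hasse bound: |18 − (17+1)| = |0| = 0 ≤ 2√17 ≈ 8.2462 ✓.


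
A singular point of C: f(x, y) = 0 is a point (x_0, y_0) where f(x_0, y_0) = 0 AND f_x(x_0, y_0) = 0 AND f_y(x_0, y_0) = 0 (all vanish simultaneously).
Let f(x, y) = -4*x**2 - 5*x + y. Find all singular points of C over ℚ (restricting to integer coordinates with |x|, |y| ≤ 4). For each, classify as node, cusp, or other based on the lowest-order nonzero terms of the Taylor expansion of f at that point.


No singular points in the scanned grid; C is smooth there.

Compute partial derivatives:
  f_x = -8*x - 5.
  f_y = 1.
f_y = 1 is a nonzero constant, so f_y never vanishes: no point (x, y) can satisfy f = f_x = f_y = 0. In particular no (x, y) ∈ {−4, ..., 4}² is singular; the curve is smooth.


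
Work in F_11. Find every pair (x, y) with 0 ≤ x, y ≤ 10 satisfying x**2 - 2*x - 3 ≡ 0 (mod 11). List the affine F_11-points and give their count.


Affine F_11-points: {(3, 0), (3, 1), (3, 2), (3, 3), (3, 4), (3, 5), (3, 6), (3, 7), (3, 8), (3, 9), (3, 10), (10, 0), (10, 1), (10, 2), (10, 3), (10, 4), (10, 5), (10, 6), (10, 7), (10, 8), (10, 9), (10, 10)}; count = 22.

For each of the 121 pairs (x, y) ∈ F_11², evaluate f(x, y) mod 11. Record the zeros.
  x = 0: [0↦8, 1↦8, 2↦8, 3↦8, 4↦8, 5↦8, 6↦8, 7↦8, 8↦8, 9↦8, 10↦8]  zeros at y ∈ ∅
  x = 1: [0↦7, 1↦7, 2↦7, 3↦7, 4↦7, 5↦7, 6↦7, 7↦7, 8↦7, 9↦7, 10↦7]  zeros at y ∈ ∅
  x = 2: [0↦8, 1↦8, 2↦8, 3↦8, 4↦8, 5↦8, 6↦8, 7↦8, 8↦8, 9↦8, 10↦8]  zeros at y ∈ ∅
  x = 3: [0↦0, 1↦0, 2↦0, 3↦0, 4↦0, 5↦0, 6↦0, 7↦0, 8↦0, 9↦0, 10↦0]  zeros at y ∈ {0, 1, 2, 3, 4, 5, 6, 7, 8, 9, 10}
  x = 4: [0↦5, 1↦5, 2↦5, 3↦5, 4↦5, 5↦5, 6↦5, 7↦5, 8↦5, 9↦5, 10↦5]  zeros at y ∈ ∅
  x = 5: [0↦1, 1↦1, 2↦1, 3↦1, 4↦1, 5↦1, 6↦1, 7↦1, 8↦1, 9↦1, 10↦1]  zeros at y ∈ ∅
  x = 6: [0↦10, 1↦10, 2↦10, 3↦10, 4↦10, 5↦10, 6↦10, 7↦10, 8↦10, 9↦10, 10↦10]  zeros at y ∈ ∅
  x = 7: [0↦10, 1↦10, 2↦10, 3↦10, 4↦10, 5↦10, 6↦10, 7↦10, 8↦10, 9↦10, 10↦10]  zeros at y ∈ ∅
  x = 8: [0↦1, 1↦1, 2↦1, 3↦1, 4↦1, 5↦1, 6↦1, 7↦1, 8↦1, 9↦1, 10↦1]  zeros at y ∈ ∅
  x = 9: [0↦5, 1↦5, 2↦5, 3↦5, 4↦5, 5↦5, 6↦5, 7↦5, 8↦5, 9↦5, 10↦5]  zeros at y ∈ ∅
  x = 10: [0↦0, 1↦0, 2↦0, 3↦0, 4↦0, 5↦0, 6↦0, 7↦0, 8↦0, 9↦0, 10↦0]  zeros at y ∈ {0, 1, 2, 3, 4, 5, 6, 7, 8, 9, 10}
Collecting zeros: affine points = {(3, 0), (3, 1), (3, 2), (3, 3), (3, 4), (3, 5), (3, 6), (3, 7), (3, 8), (3, 9), (3, 10), (10, 0), (10, 1), (10, 2), (10, 3), (10, 4), (10, 5), (10, 6), (10, 7), (10, 8), (10, 9), (10, 10)}.
Total count |C(F_11)_aff| = 22.


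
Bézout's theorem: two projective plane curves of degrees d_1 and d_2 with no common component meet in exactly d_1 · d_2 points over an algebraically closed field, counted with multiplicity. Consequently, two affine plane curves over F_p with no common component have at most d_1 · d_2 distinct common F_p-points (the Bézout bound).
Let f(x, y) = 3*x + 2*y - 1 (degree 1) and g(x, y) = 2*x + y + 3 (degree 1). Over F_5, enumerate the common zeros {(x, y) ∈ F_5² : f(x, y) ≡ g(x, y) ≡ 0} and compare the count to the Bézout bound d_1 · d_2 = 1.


Common zeros: {(3, 1)}; count = 1; Bézout bound = 1.

deg(f) = 1, deg(g) = 1, so Bézout bound = 1.
Scan x ∈ F_5. For each x, list the y ∈ F_5 with f(x, y) ≡ 0 and those with g(x, y) ≡ 0 (mod 5); the common zeros in that column are the intersection.
  x = 0: f ≡ 0 at y ∈ {3}; g ≡ 0 at y ∈ {2}; common: ∅.
  x = 1: f ≡ 0 at y ∈ {4}; g ≡ 0 at y ∈ {0}; common: ∅.
  x = 2: f ≡ 0 at y ∈ {0}; g ≡ 0 at y ∈ {3}; common: ∅.
  x = 3: f ≡ 0 at y ∈ {1}; g ≡ 0 at y ∈ {1}; common: {1}.
  x = 4: f ≡ 0 at y ∈ {2}; g ≡ 0 at y ∈ {4}; common: ∅.
Collecting: common zeros = {(3, 1)}, so the count is 1.
Comparison with the Bézout bound: 1 ≤ 1 = deg(f)·deg(g), as expected for curves with no common component (the bound is attained).


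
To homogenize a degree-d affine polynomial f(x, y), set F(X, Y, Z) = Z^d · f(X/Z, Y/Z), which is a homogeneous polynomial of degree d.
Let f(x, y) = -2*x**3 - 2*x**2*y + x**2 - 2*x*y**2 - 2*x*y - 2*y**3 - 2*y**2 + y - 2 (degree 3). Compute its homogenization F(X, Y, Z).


F(X, Y, Z) = -2*X**3 - 2*X**2*Y + X**2*Z - 2*X*Y**2 - 2*X*Y*Z - 2*Y**3 - 2*Y**2*Z + Y*Z**2 - 2*Z**3

deg(f) = 3.
Substitute x = X/Z, y = Y/Z into f, then multiply by Z^3.
  monomial -2·x^3·y^0 ↦ -2·X^3·Y^0·Z^0.
  monomial -2·x^2·y^1 ↦ -2·X^2·Y^1·Z^0.
  monomial 1·x^2·y^0 ↦ 1·X^2·Y^0·Z^1.
  monomial -2·x^1·y^2 ↦ -2·X^1·Y^2·Z^0.
  monomial -2·x^1·y^1 ↦ -2·X^1·Y^1·Z^1.
  monomial -2·x^0·y^3 ↦ -2·X^0·Y^3·Z^0.
  monomial -2·x^0·y^2 ↦ -2·X^0·Y^2·Z^1.
  monomial 1·x^0·y^1 ↦ 1·X^0·Y^1·Z^2.
  monomial -2·x^0·y^0 ↦ -2·X^0·Y^0·Z^3.
Collecting: F(X, Y, Z) = -2*X**3 - 2*X**2*Y + X**2*Z - 2*X*Y**2 - 2*X*Y*Z - 2*Y**3 - 2*Y**2*Z + Y*Z**2 - 2*Z**3.


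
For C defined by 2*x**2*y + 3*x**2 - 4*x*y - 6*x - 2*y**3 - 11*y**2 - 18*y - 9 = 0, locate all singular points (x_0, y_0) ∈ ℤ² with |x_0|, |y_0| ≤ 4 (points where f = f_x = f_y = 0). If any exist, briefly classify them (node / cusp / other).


Singular points: {(1, -2)}; classification: node.

Compute partial derivatives:
  f_x = 4*x*y + 6*x - 4*y - 6.
  f_y = 2*x**2 - 4*x - 6*y**2 - 22*y - 18.
Scan x_0 ∈ {−4, ..., 4}. For each x_0, f_y(x_0, y) is a polynomial in y; find its integer roots y ∈ {−4, ..., 4}, then test f_x and f at those candidates.
  x = -4: f_y(-4, y) = -6*y**2 - 22*y + 30; no integer root y with |y| ≤ 4.
  x = -3: f_y(-3, y) = -6*y**2 - 22*y + 12; no integer root y with |y| ≤ 4.
  x = -2: f_y(-2, y) = -6*y**2 - 22*y - 2; no integer root y with |y| ≤ 4.
  x = -1: f_y(-1, y) = -6*y**2 - 22*y - 12; vanishes at y ∈ {-3}. (-1, -3): f_x = 12 ≠ 0.
  x = 0: f_y(0, y) = -6*y**2 - 22*y - 18; no integer root y with |y| ≤ 4.
  x = 1: f_y(1, y) = -6*y**2 - 22*y - 20; vanishes at y ∈ {-2}. (1, -2): f_x = 0, f = 0 — SINGULAR.
  x = 2: f_y(2, y) = -6*y**2 - 22*y - 18; no integer root y with |y| ≤ 4.
  x = 3: f_y(3, y) = -6*y**2 - 22*y - 12; vanishes at y ∈ {-3}. (3, -3): f_x = -12 ≠ 0.
  x = 4: f_y(4, y) = -6*y**2 - 22*y - 2; no integer root y with |y| ≤ 4.
Only singular point on the grid: (1, -2).
Classify: substitute x = 1 + u, y = -2 + v and expand: f = 2*u**2*v - u**2 - 2*v**3 + v**2.
No constant or linear terms (consistent with a singular point). Quadratic part: -u**2 + v**2. Cubic part: 2*u**2*v - 2*v**3.
The quadratic part v**2 - u**2 = (v − u)(v + u) splits into two distinct linear factors, so there are two distinct tangent lines y − -2 = ±(x − 1) — this is a node (ordinary double point).
Classification: node.


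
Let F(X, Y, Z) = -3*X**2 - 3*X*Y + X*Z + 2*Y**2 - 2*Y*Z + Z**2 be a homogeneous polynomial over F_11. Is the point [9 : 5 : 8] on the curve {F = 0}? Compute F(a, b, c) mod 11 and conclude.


F(9,5,8) ≡ 3 (mod 11); P is NOT on the curve.

Evaluate F(9, 5, 8) term-by-term (mod 11).
  -3*X**2 ↦ -3·81·1·1 = -243
  -3*X*Y ↦ -3·9·5·1 = -135
  X*Z ↦ 1·9·1·8 = 72
  2*Y**2 ↦ 2·1·25·1 = 50
  -2*Y*Z ↦ -2·1·5·8 = -80
  Z**2 ↦ 1·1·1·64 = 64
Sum: F(9, 5, 8) = (-243) + (-135) + (72) + (50) + (-80) + (64) = -272.
Reducing mod 11: -272 ≡ 3 (mod 11).
Since F(a, b, c) ≡ 3 ≠ 0 (mod 11), P does NOT lie on the curve.


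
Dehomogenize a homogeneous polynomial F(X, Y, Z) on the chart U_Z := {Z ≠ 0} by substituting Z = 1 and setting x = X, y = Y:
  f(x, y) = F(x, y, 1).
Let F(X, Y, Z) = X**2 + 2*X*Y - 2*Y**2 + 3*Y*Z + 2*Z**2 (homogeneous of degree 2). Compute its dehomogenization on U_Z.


f(x, y) = x**2 + 2*x*y - 2*y**2 + 3*y + 2

On U_Z we set Z = 1. Each monomial c·X^i·Y^j·Z^k in F becomes c·x^i·y^j·1^k = c·x^i·y^j.
Substituting Z = 1: F(X, Y, 1) = x**2 + 2*x*y - 2*y**2 + 3*y + 2.
Note: deg(f) ≤ deg(F) = 2; strict inequality happens when F is divisible by Z (lost terms).


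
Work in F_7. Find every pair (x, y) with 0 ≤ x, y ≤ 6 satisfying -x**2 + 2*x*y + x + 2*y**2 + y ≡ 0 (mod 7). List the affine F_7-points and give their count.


Affine F_7-points: {(0, 0), (0, 3), (1, 0), (1, 2), (4, 2), (4, 4), (5, 1), (5, 4)}; count = 8.

For each of the 49 pairs (x, y) ∈ F_7², evaluate f(x, y) mod 7. Record the zeros.
  x = 0: [0↦0, 1↦3, 2↦3, 3↦0, 4↦1, 5↦6, 6↦1]  zeros at y ∈ {0, 3}
  x = 1: [0↦0, 1↦5, 2↦0, 3↦6, 4↦2, 5↦2, 6↦6]  zeros at y ∈ {0, 2}
  x = 2: [0↦5, 1↦5, 2↦2, 3↦3, 4↦1, 5↦3, 6↦2]  zeros at y ∈ ∅
  x = 3: [0↦1, 1↦3, 2↦2, 3↦5, 4↦5, 5↦2, 6↦3]  zeros at y ∈ ∅
  x = 4: [0↦2, 1↦6, 2↦0, 3↦5, 4↦0, 5↦6, 6↦2]  zeros at y ∈ {2, 4}
  x = 5: [0↦1, 1↦0, 2↦3, 3↦3, 4↦0, 5↦1, 6↦6]  zeros at y ∈ {1, 4}
  x = 6: [0↦5, 1↦6, 2↦4, 3↦6, 4↦5, 5↦1, 6↦1]  zeros at y ∈ ∅
Collecting zeros: affine points = {(0, 0), (0, 3), (1, 0), (1, 2), (4, 2), (4, 4), (5, 1), (5, 4)}.
Total count |C(F_7)_aff| = 8.


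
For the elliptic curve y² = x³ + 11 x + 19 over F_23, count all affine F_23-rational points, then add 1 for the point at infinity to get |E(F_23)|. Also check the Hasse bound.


Affine points = {(1, 10), (1, 13), (2, 7), (2, 16), (4, 9), (4, 14), (6, 5), (6, 18), (7, 5), (7, 18), (10, 5), (10, 18), (12, 4), (12, 19), (13, 6), (13, 17), (16, 6), (16, 17), (17, 6), (17, 17), (18, 0), (19, 7), (19, 16), (21, 9), (21, 14)}; affine count = 25; |E(F_23)| = 26.

Discriminant check: Δ ∝ 4a³ + 27b² = 4·11³ + 27·19² = 4·1331 + 27·361 ≡ 6 (mod 23). Nonzero ⇒ E is nonsingular.
For each x ∈ F_23, compute rhs = x³ + 11·x + 19 mod 23, then count y ∈ F_23 with y² ≡ rhs.
  x = 0: rhs = 19, matching y values: none (0 points).
  x = 1: rhs = 8, matching y values: 10, 13 (2 points).
  x = 2: rhs = 3, matching y values: 7, 16 (2 points).
  x = 3: rhs = 10, matching y values: none (0 points).
  x = 4: rhs = 12, matching y values: 9, 14 (2 points).
  x = 5: rhs = 15, matching y values: none (0 points).
  x = 6: rhs = 2, matching y values: 5, 18 (2 points).
  x = 7: rhs = 2, matching y values: 5, 18 (2 points).
  x = 8: rhs = 21, matching y values: none (0 points).
  x = 9: rhs = 19, matching y values: none (0 points).
  x = 10: rhs = 2, matching y values: 5, 18 (2 points).
  x = 11: rhs = 22, matching y values: none (0 points).
  x = 12: rhs = 16, matching y values: 4, 19 (2 points).
  x = 13: rhs = 13, matching y values: 6, 17 (2 points).
  x = 14: rhs = 19, matching y values: none (0 points).
  x = 15: rhs = 17, matching y values: none (0 points).
  x = 16: rhs = 13, matching y values: 6, 17 (2 points).
  x = 17: rhs = 13, matching y values: 6, 17 (2 points).
  x = 18: rhs = 0, matching y values: 0 (1 points).
  x = 19: rhs = 3, matching y values: 7, 16 (2 points).
  x = 20: rhs = 5, matching y values: none (0 points).
  x = 21: rhs = 12, matching y values: 9, 14 (2 points).
  x = 22: rhs = 7, matching y values: none (0 points).
Total affine count: 25.
Full point count |E(F_23)| = 25 + 1 = 26.
Hasse bound: |26 − (23+1)| = |2| = 2 ≤ 2√23 ≈ 9.5917 ✓.


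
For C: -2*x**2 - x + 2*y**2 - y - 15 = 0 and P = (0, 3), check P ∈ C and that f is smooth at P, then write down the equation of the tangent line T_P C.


Tangent line at P: -x + 11*y - 33 = 0.

Step 1: f(0, 3) = 0, so P lies on C.
Step 2: partial derivatives
  f_x(x, y) = -4*x - 1, f_y(x, y) = 4*y - 1.
  f_x(P) = -1, f_y(P) = 11 (gradient nonzero, so P is smooth).
Step 3: tangent line at P: -1·(x − 0) + 11·(y − 3) = 0.
Expanding: -x + 11*y - 33 = 0.


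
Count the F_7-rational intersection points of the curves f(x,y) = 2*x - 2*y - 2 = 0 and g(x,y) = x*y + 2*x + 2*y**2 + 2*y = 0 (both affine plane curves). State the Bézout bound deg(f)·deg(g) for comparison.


Common zeros: {(0, 6), (5, 4)}; count = 2; Bézout bound = 2.

deg(f) = 1, deg(g) = 2, so Bézout bound = 2.
Scan x ∈ F_7. For each x, list the y ∈ F_7 with f(x, y) ≡ 0 and those with g(x, y) ≡ 0 (mod 7); the common zeros in that column are the intersection.
  x = 0: f ≡ 0 at y ∈ {6}; g ≡ 0 at y ∈ {0, 6}; common: {6}.
  x = 1: f ≡ 0 at y ∈ {0}; g ≡ 0 at y ∈ {1}; common: ∅.
  x = 2: f ≡ 0 at y ∈ {1}; g ≡ 0 at y ∈ ∅; common: ∅.
  x = 3: f ≡ 0 at y ∈ {2}; g ≡ 0 at y ∈ ∅; common: ∅.
  x = 4: f ≡ 0 at y ∈ {3}; g ≡ 0 at y ∈ {2}; common: ∅.
  x = 5: f ≡ 0 at y ∈ {4}; g ≡ 0 at y ∈ {3, 4}; common: {4}.
  x = 6: f ≡ 0 at y ∈ {5}; g ≡ 0 at y ∈ ∅; common: ∅.
Collecting: common zeros = {(0, 6), (5, 4)}, so the count is 2.
Comparison with the Bézout bound: 2 ≤ 2 = deg(f)·deg(g), as expected for curves with no common component (the bound is attained).


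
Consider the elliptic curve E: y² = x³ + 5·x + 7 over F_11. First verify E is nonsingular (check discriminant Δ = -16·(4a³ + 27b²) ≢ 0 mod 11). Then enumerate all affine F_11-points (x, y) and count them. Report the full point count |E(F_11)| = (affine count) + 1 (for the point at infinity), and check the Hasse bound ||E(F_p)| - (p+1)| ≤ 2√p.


Affine points = {(2, 5), (2, 6), (3, 4), (3, 7), (4, 5), (4, 6), (5, 5), (5, 6), (6, 0), (7, 0), (8, 3), (8, 8), (9, 0), (10, 1), (10, 10)}; affine count = 15; |E(F_11)| = 16.

Discriminant check: Δ ∝ 4a³ + 27b² = 4·5³ + 27·7² = 4·125 + 27·49 ≡ 8 (mod 11). Nonzero ⇒ E is nonsingular.
For each x ∈ F_11, compute rhs = x³ + 5·x + 7 mod 11, then count y ∈ F_11 with y² ≡ rhs.
  x = 0: rhs = 7, matching y values: none (0 points).
  x = 1: rhs = 2, matching y values: none (0 points).
  x = 2: rhs = 3, matching y values: 5, 6 (2 points).
  x = 3: rhs = 5, matching y values: 4, 7 (2 points).
  x = 4: rhs = 3, matching y values: 5, 6 (2 points).
  x = 5: rhs = 3, matching y values: 5, 6 (2 points).
  x = 6: rhs = 0, matching y values: 0 (1 points).
  x = 7: rhs = 0, matching y values: 0 (1 points).
  x = 8: rhs = 9, matching y values: 3, 8 (2 points).
  x = 9: rhs = 0, matching y values: 0 (1 points).
  x = 10: rhs = 1, matching y values: 1, 10 (2 points).
Total affine count: 15.
Full point count |E(F_11)| = 15 + 1 = 16.
Hasse bound: |16 − (11+1)| = |4| = 4 ≤ 2√11 ≈ 6.6332 ✓.


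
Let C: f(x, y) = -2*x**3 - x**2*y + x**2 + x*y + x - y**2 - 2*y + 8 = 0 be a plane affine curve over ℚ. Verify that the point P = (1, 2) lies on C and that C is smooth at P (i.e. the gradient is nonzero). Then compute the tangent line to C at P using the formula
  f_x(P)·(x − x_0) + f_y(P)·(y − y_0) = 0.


Tangent line at P: -5*x - 6*y + 17 = 0.

Step 1: f(1, 2) = 0, so P lies on C.
Step 2: partial derivatives
  f_x(x, y) = -6*x**2 - 2*x*y + 2*x + y + 1, f_y(x, y) = -x**2 + x - 2*y - 2.
  f_x(P) = -5, f_y(P) = -6 (gradient nonzero, so P is smooth).
Step 3: tangent line at P: -5·(x − 1) + -6·(y − 2) = 0.
Expanding: -5*x - 6*y + 17 = 0.


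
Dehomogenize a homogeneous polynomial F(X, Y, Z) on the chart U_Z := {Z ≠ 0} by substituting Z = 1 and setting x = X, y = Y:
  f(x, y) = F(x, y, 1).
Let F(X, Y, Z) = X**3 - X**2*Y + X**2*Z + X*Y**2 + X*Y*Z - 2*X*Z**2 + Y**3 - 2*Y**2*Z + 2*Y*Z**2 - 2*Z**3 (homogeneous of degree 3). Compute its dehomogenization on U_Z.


f(x, y) = x**3 - x**2*y + x**2 + x*y**2 + x*y - 2*x + y**3 - 2*y**2 + 2*y - 2

On U_Z we set Z = 1. Each monomial c·X^i·Y^j·Z^k in F becomes c·x^i·y^j·1^k = c·x^i·y^j.
Substituting Z = 1: F(X, Y, 1) = x**3 - x**2*y + x**2 + x*y**2 + x*y - 2*x + y**3 - 2*y**2 + 2*y - 2.
Note: deg(f) ≤ deg(F) = 3; strict inequality happens when F is divisible by Z (lost terms).


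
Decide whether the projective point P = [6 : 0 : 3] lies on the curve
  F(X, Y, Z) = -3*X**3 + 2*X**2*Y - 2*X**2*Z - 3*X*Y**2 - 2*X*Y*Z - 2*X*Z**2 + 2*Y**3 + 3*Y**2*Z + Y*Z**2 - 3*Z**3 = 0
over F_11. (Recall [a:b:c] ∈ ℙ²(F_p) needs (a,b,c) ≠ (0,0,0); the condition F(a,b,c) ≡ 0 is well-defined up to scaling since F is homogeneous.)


F(6,0,3) ≡ 3 (mod 11); P is NOT on the curve.

Evaluate F(6, 0, 3) term-by-term (mod 11).
  -3*X**3 ↦ -3·216·1·1 = -648
  2*X**2*Y ↦ 2·36·0·1 = 0
  -2*X**2*Z ↦ -2·36·1·3 = -216
  -3*X*Y**2 ↦ -3·6·0·1 = 0
  -2*X*Y*Z ↦ -2·6·0·3 = 0
  -2*X*Z**2 ↦ -2·6·1·9 = -108
  2*Y**3 ↦ 2·1·0·1 = 0
  3*Y**2*Z ↦ 3·1·0·3 = 0
  Y*Z**2 ↦ 1·1·0·9 = 0
  -3*Z**3 ↦ -3·1·1·27 = -81
Sum: F(6, 0, 3) = (-648) + (0) + (-216) + (0) + (0) + (-108) + (0) + (0) + (0) + (-81) = -1053.
Reducing mod 11: -1053 ≡ 3 (mod 11).
Since F(a, b, c) ≡ 3 ≠ 0 (mod 11), P does NOT lie on the curve.


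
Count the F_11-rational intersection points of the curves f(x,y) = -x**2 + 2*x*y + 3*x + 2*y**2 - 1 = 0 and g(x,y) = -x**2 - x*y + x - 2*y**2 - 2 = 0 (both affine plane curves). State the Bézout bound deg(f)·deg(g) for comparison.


Common zeros: {(5, 0)}; count = 1; Bézout bound = 4.

deg(f) = 2, deg(g) = 2, so Bézout bound = 4.
Scan x ∈ F_11. For each x, list the y ∈ F_11 with f(x, y) ≡ 0 and those with g(x, y) ≡ 0 (mod 11); the common zeros in that column are the intersection.
  x = 0: f ≡ 0 at y ∈ ∅; g ≡ 0 at y ∈ ∅; common: ∅.
  x = 1: f ≡ 0 at y ∈ ∅; g ≡ 0 at y ∈ ∅; common: ∅.
  x = 2: f ≡ 0 at y ∈ ∅; g ≡ 0 at y ∈ {4, 6}; common: ∅.
  x = 3: f ≡ 0 at y ∈ {4}; g ≡ 0 at y ∈ {2}; common: ∅.
  x = 4: f ≡ 0 at y ∈ {8, 10}; g ≡ 0 at y ∈ {3, 6}; common: ∅.
  x = 5: f ≡ 0 at y ∈ {0, 6}; g ≡ 0 at y ∈ {0, 3}; common: {0}.
  x = 6: f ≡ 0 at y ∈ ∅; g ≡ 0 at y ∈ {4}; common: ∅.
  x = 7: f ≡ 0 at y ∈ ∅; g ≡ 0 at y ∈ {0, 2}; common: ∅.
  x = 8: f ≡ 0 at y ∈ {4, 10}; g ≡ 0 at y ∈ ∅; common: ∅.
  x = 9: f ≡ 0 at y ∈ {0, 2}; g ≡ 0 at y ∈ ∅; common: ∅.
  x = 10: f ≡ 0 at y ∈ {6}; g ≡ 0 at y ∈ ∅; common: ∅.
Collecting: common zeros = {(5, 0)}, so the count is 1.
Comparison with the Bézout bound: 1 ≤ 4 = deg(f)·deg(g), as expected for curves with no common component (the affine F_11-count falls short of the bound because intersections may lie at infinity, over extension fields, or carry multiplicity).


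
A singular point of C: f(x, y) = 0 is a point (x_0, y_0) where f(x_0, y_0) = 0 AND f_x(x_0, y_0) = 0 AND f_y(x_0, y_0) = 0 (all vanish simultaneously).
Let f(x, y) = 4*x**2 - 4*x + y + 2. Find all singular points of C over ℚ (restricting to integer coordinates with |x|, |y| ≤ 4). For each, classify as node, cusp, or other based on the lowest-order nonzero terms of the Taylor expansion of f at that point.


No singular points in the scanned grid; C is smooth there.

Compute partial derivatives:
  f_x = 8*x - 4.
  f_y = 1.
f_y = 1 is a nonzero constant, so f_y never vanishes: no point (x, y) can satisfy f = f_x = f_y = 0. In particular no (x, y) ∈ {−4, ..., 4}² is singular; the curve is smooth.


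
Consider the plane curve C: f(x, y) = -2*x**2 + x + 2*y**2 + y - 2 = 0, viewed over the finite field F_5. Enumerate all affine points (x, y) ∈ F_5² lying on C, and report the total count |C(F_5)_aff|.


Affine F_5-points: {(1, 1), (2, 1), (4, 0), (4, 2)}; count = 4.

For each of the 25 pairs (x, y) ∈ F_5², evaluate f(x, y) mod 5. Record the zeros.
  x = 0: [0↦3, 1↦1, 2↦3, 3↦4, 4↦4]  zeros at y ∈ ∅
  x = 1: [0↦2, 1↦0, 2↦2, 3↦3, 4↦3]  zeros at y ∈ {1}
  x = 2: [0↦2, 1↦0, 2↦2, 3↦3, 4↦3]  zeros at y ∈ {1}
  x = 3: [0↦3, 1↦1, 2↦3, 3↦4, 4↦4]  zeros at y ∈ ∅
  x = 4: [0↦0, 1↦3, 2↦0, 3↦1, 4↦1]  zeros at y ∈ {0, 2}
Collecting zeros: affine points = {(1, 1), (2, 1), (4, 0), (4, 2)}.
Total count |C(F_5)_aff| = 4.


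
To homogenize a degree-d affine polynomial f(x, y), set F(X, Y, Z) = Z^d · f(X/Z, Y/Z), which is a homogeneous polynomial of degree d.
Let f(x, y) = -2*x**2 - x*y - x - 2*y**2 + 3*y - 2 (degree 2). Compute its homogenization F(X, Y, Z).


F(X, Y, Z) = -2*X**2 - X*Y - X*Z - 2*Y**2 + 3*Y*Z - 2*Z**2

deg(f) = 2.
Substitute x = X/Z, y = Y/Z into f, then multiply by Z^2.
  monomial -2·x^2·y^0 ↦ -2·X^2·Y^0·Z^0.
  monomial -1·x^1·y^1 ↦ -1·X^1·Y^1·Z^0.
  monomial -1·x^1·y^0 ↦ -1·X^1·Y^0·Z^1.
  monomial -2·x^0·y^2 ↦ -2·X^0·Y^2·Z^0.
  monomial 3·x^0·y^1 ↦ 3·X^0·Y^1·Z^1.
  monomial -2·x^0·y^0 ↦ -2·X^0·Y^0·Z^2.
Collecting: F(X, Y, Z) = -2*X**2 - X*Y - X*Z - 2*Y**2 + 3*Y*Z - 2*Z**2.


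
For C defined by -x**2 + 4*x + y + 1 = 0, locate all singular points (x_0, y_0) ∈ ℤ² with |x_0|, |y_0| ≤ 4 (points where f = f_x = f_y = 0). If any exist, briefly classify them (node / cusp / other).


No singular points in the scanned grid; C is smooth there.

Compute partial derivatives:
  f_x = 4 - 2*x.
  f_y = 1.
f_y = 1 is a nonzero constant, so f_y never vanishes: no point (x, y) can satisfy f = f_x = f_y = 0. In particular no (x, y) ∈ {−4, ..., 4}² is singular; the curve is smooth.


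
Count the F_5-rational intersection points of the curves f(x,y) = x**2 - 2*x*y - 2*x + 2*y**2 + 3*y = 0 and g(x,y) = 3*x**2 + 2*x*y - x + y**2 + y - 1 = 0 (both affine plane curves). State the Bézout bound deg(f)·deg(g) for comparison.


Common zeros: {(4, 4)}; count = 1; Bézout bound = 4.

deg(f) = 2, deg(g) = 2, so Bézout bound = 4.
Scan x ∈ F_5. For each x, list the y ∈ F_5 with f(x, y) ≡ 0 and those with g(x, y) ≡ 0 (mod 5); the common zeros in that column are the intersection.
  x = 0: f ≡ 0 at y ∈ {0, 1}; g ≡ 0 at y ∈ {2}; common: ∅.
  x = 1: f ≡ 0 at y ∈ {3, 4}; g ≡ 0 at y ∈ {1}; common: ∅.
  x = 2: f ≡ 0 at y ∈ {0, 3}; g ≡ 0 at y ∈ {1, 4}; common: ∅.
  x = 3: f ≡ 0 at y ∈ {2}; g ≡ 0 at y ∈ ∅; common: ∅.
  x = 4: f ≡ 0 at y ∈ {1, 4}; g ≡ 0 at y ∈ {2, 4}; common: {4}.
Collecting: common zeros = {(4, 4)}, so the count is 1.
Comparison with the Bézout bound: 1 ≤ 4 = deg(f)·deg(g), as expected for curves with no common component (the affine F_5-count falls short of the bound because intersections may lie at infinity, over extension fields, or carry multiplicity).


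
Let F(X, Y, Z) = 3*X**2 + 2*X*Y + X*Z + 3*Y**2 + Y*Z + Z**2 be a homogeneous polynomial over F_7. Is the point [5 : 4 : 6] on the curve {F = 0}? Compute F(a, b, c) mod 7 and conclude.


F(5,4,6) ≡ 1 (mod 7); P is NOT on the curve.

Evaluate F(5, 4, 6) term-by-term (mod 7).
  3*X**2 ↦ 3·25·1·1 = 75
  2*X*Y ↦ 2·5·4·1 = 40
  X*Z ↦ 1·5·1·6 = 30
  3*Y**2 ↦ 3·1·16·1 = 48
  Y*Z ↦ 1·1·4·6 = 24
  Z**2 ↦ 1·1·1·36 = 36
Sum: F(5, 4, 6) = (75) + (40) + (30) + (48) + (24) + (36) = 253.
Reducing mod 7: 253 ≡ 1 (mod 7).
Since F(a, b, c) ≡ 1 ≠ 0 (mod 7), P does NOT lie on the curve.


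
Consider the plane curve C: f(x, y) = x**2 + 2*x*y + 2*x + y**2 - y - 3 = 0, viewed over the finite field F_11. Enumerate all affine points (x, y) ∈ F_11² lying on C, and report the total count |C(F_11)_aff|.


Affine F_11-points: {(1, 0), (1, 10), (2, 4), (4, 6), (4, 9), (8, 0), (8, 7), (9, 7), (9, 9), (10, 4), (10, 10)}; count = 11.

For each of the 121 pairs (x, y) ∈ F_11², evaluate f(x, y) mod 11. Record the zeros.
  x = 0: [0↦8, 1↦8, 2↦10, 3↦3, 4↦9, 5↦6, 6↦5, 7↦6, 8↦9, 9↦3, 10↦10]  zeros at y ∈ ∅
  x = 1: [0↦0, 1↦2, 2↦6, 3↦1, 4↦9, 5↦8, 6↦9, 7↦1, 8↦6, 9↦2, 10↦0]  zeros at y ∈ {0, 10}
  x = 2: [0↦5, 1↦9, 2↦4, 3↦1, 4↦0, 5↦1, 6↦4, 7↦9, 8↦5, 9↦3, 10↦3]  zeros at y ∈ {4}
  x = 3: [0↦1, 1↦7, 2↦4, 3↦3, 4↦4, 5↦7, 6↦1, 7↦8, 8↦6, 9↦6, 10↦8]  zeros at y ∈ ∅
  x = 4: [0↦10, 1↦7, 2↦6, 3↦7, 4↦10, 5↦4, 6↦0, 7↦9, 8↦9, 9↦0, 10↦4]  zeros at y ∈ {6, 9}
  x = 5: [0↦10, 1↦9, 2↦10, 3↦2, 4↦7, 5↦3, 6↦1, 7↦1, 8↦3, 9↦7, 10↦2]  zeros at y ∈ ∅
  x = 6: [0↦1, 1↦2, 2↦5, 3↦10, 4↦6, 5↦4, 6↦4, 7↦6, 8↦10, 9↦5, 10↦2]  zeros at y ∈ ∅
  x = 7: [0↦5, 1↦8, 2↦2, 3↦9, 4↦7, 5↦7, 6↦9, 7↦2, 8↦8, 9↦5, 10↦4]  zeros at y ∈ ∅
  x = 8: [0↦0, 1↦5, 2↦1, 3↦10, 4↦10, 5↦1, 6↦5, 7↦0, 8↦8, 9↦7, 10↦8]  zeros at y ∈ {0, 7}
  x = 9: [0↦8, 1↦4, 2↦2, 3↦2, 4↦4, 5↦8, 6↦3, 7↦0, 8↦10, 9↦0, 10↦3]  zeros at y ∈ {7, 9}
  x = 10: [0↦7, 1↦5, 2↦5, 3↦7, 4↦0, 5↦6, 6↦3, 7↦2, 8↦3, 9↦6, 10↦0]  zeros at y ∈ {4, 10}
Collecting zeros: affine points = {(1, 0), (1, 10), (2, 4), (4, 6), (4, 9), (8, 0), (8, 7), (9, 7), (9, 9), (10, 4), (10, 10)}.
Total count |C(F_11)_aff| = 11.


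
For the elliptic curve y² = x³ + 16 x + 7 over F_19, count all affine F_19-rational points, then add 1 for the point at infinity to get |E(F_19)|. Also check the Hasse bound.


Affine points = {(0, 8), (0, 11), (1, 9), (1, 10), (2, 3), (2, 16), (3, 5), (3, 14), (7, 5), (7, 14), (8, 1), (8, 18), (9, 5), (9, 14), (14, 7), (14, 12), (17, 9), (17, 10), (18, 3), (18, 16)}; affine count = 20; |E(F_19)| = 21.

Discriminant check: Δ ∝ 4a³ + 27b² = 4·16³ + 27·7² = 4·4096 + 27·49 ≡ 18 (mod 19). Nonzero ⇒ E is nonsingular.
For each x ∈ F_19, compute rhs = x³ + 16·x + 7 mod 19, then count y ∈ F_19 with y² ≡ rhs.
  x = 0: rhs = 7, matching y values: 8, 11 (2 points).
  x = 1: rhs = 5, matching y values: 9, 10 (2 points).
  x = 2: rhs = 9, matching y values: 3, 16 (2 points).
  x = 3: rhs = 6, matching y values: 5, 14 (2 points).
  x = 4: rhs = 2, matching y values: none (0 points).
  x = 5: rhs = 3, matching y values: none (0 points).
  x = 6: rhs = 15, matching y values: none (0 points).
  x = 7: rhs = 6, matching y values: 5, 14 (2 points).
  x = 8: rhs = 1, matching y values: 1, 18 (2 points).
  x = 9: rhs = 6, matching y values: 5, 14 (2 points).
  x = 10: rhs = 8, matching y values: none (0 points).
  x = 11: rhs = 13, matching y values: none (0 points).
  x = 12: rhs = 8, matching y values: none (0 points).
  x = 13: rhs = 18, matching y values: none (0 points).
  x = 14: rhs = 11, matching y values: 7, 12 (2 points).
  x = 15: rhs = 12, matching y values: none (0 points).
  x = 16: rhs = 8, matching y values: none (0 points).
  x = 17: rhs = 5, matching y values: 9, 10 (2 points).
  x = 18: rhs = 9, matching y values: 3, 16 (2 points).
Total affine count: 20.
Full point count |E(F_19)| = 20 + 1 = 21.
Hasse bound: |21 − (19+1)| = |1| = 1 ≤ 2√19 ≈ 8.7178 ✓.


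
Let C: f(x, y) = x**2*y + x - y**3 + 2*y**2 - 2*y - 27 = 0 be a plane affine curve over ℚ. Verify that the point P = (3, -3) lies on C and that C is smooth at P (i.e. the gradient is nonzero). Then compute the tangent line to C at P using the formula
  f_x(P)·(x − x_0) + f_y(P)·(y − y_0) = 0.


Tangent line at P: -17*x - 32*y - 45 = 0.

Step 1: f(3, -3) = 0, so P lies on C.
Step 2: partial derivatives
  f_x(x, y) = 2*x*y + 1, f_y(x, y) = x**2 - 3*y**2 + 4*y - 2.
  f_x(P) = -17, f_y(P) = -32 (gradient nonzero, so P is smooth).
Step 3: tangent line at P: -17·(x − 3) + -32·(y − -3) = 0.
Expanding: -17*x - 32*y - 45 = 0.


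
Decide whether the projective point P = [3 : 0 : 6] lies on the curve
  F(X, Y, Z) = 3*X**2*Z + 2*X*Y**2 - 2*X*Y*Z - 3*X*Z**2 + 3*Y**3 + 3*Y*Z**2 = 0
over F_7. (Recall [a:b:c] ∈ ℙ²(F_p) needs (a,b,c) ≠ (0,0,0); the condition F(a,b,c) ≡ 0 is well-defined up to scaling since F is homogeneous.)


F(3,0,6) ≡ 6 (mod 7); P is NOT on the curve.

Evaluate F(3, 0, 6) term-by-term (mod 7).
  3*X**2*Z ↦ 3·9·1·6 = 162
  2*X*Y**2 ↦ 2·3·0·1 = 0
  -2*X*Y*Z ↦ -2·3·0·6 = 0
  -3*X*Z**2 ↦ -3·3·1·36 = -324
  3*Y**3 ↦ 3·1·0·1 = 0
  3*Y*Z**2 ↦ 3·1·0·36 = 0
Sum: F(3, 0, 6) = (162) + (0) + (0) + (-324) + (0) + (0) = -162.
Reducing mod 7: -162 ≡ 6 (mod 7).
Since F(a, b, c) ≡ 6 ≠ 0 (mod 7), P does NOT lie on the curve.


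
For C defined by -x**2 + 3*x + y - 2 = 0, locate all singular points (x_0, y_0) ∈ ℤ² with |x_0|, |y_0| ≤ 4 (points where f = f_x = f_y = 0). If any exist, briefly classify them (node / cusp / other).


No singular points in the scanned grid; C is smooth there.

Compute partial derivatives:
  f_x = 3 - 2*x.
  f_y = 1.
f_y = 1 is a nonzero constant, so f_y never vanishes: no point (x, y) can satisfy f = f_x = f_y = 0. In particular no (x, y) ∈ {−4, ..., 4}² is singular; the curve is smooth.


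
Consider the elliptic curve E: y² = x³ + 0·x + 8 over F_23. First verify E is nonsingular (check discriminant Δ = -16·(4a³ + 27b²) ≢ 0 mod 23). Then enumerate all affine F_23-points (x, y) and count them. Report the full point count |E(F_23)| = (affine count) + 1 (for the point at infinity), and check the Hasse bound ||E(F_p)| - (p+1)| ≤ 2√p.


Affine points = {(0, 10), (0, 13), (1, 3), (1, 20), (2, 4), (2, 19), (3, 9), (3, 14), (4, 7), (4, 16), (5, 8), (5, 15), (7, 11), (7, 12), (9, 1), (9, 22), (15, 5), (15, 18), (19, 6), (19, 17), (20, 2), (20, 21), (21, 0)}; affine count = 23; |E(F_23)| = 24.

Discriminant check: Δ ∝ 4a³ + 27b² = 4·0³ + 27·8² = 4·0 + 27·64 ≡ 3 (mod 23). Nonzero ⇒ E is nonsingular.
For each x ∈ F_23, compute rhs = x³ + 0·x + 8 mod 23, then count y ∈ F_23 with y² ≡ rhs.
  x = 0: rhs = 8, matching y values: 10, 13 (2 points).
  x = 1: rhs = 9, matching y values: 3, 20 (2 points).
  x = 2: rhs = 16, matching y values: 4, 19 (2 points).
  x = 3: rhs = 12, matching y values: 9, 14 (2 points).
  x = 4: rhs = 3, matching y values: 7, 16 (2 points).
  x = 5: rhs = 18, matching y values: 8, 15 (2 points).
  x = 6: rhs = 17, matching y values: none (0 points).
  x = 7: rhs = 6, matching y values: 11, 12 (2 points).
  x = 8: rhs = 14, matching y values: none (0 points).
  x = 9: rhs = 1, matching y values: 1, 22 (2 points).
  x = 10: rhs = 19, matching y values: none (0 points).
  x = 11: rhs = 5, matching y values: none (0 points).
  x = 12: rhs = 11, matching y values: none (0 points).
  x = 13: rhs = 20, matching y values: none (0 points).
  x = 14: rhs = 15, matching y values: none (0 points).
  x = 15: rhs = 2, matching y values: 5, 18 (2 points).
  x = 16: rhs = 10, matching y values: none (0 points).
  x = 17: rhs = 22, matching y values: none (0 points).
  x = 18: rhs = 21, matching y values: none (0 points).
  x = 19: rhs = 13, matching y values: 6, 17 (2 points).
  x = 20: rhs = 4, matching y values: 2, 21 (2 points).
  x = 21: rhs = 0, matching y values: 0 (1 points).
  x = 22: rhs = 7, matching y values: none (0 points).
Total affine count: 23.
Full point count |E(F_23)| = 23 + 1 = 24.
Hasse bound: |24 − (23+1)| = |0| = 0 ≤ 2√23 ≈ 9.5917 ✓.


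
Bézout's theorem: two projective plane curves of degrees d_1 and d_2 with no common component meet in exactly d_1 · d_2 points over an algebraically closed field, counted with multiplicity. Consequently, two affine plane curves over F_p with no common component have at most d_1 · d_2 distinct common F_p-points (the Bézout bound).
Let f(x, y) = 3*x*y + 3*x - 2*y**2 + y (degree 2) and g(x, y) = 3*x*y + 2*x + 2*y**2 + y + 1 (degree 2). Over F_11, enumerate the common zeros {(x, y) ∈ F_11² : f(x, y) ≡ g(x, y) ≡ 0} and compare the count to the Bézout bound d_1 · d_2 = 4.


Common zeros: {(4, 3)}; count = 1; Bézout bound = 4.

deg(f) = 2, deg(g) = 2, so Bézout bound = 4.
Scan x ∈ F_11. For each x, list the y ∈ F_11 with f(x, y) ≡ 0 and those with g(x, y) ≡ 0 (mod 11); the common zeros in that column are the intersection.
  x = 0: f ≡ 0 at y ∈ {0, 6}; g ≡ 0 at y ∈ {2, 3}; common: ∅.
  x = 1: f ≡ 0 at y ∈ ∅; g ≡ 0 at y ∈ {3, 6}; common: ∅.
  x = 2: f ≡ 0 at y ∈ {1, 8}; g ≡ 0 at y ∈ {3, 10}; common: ∅.
  x = 3: f ≡ 0 at y ∈ ∅; g ≡ 0 at y ∈ {3}; common: ∅.
  x = 4: f ≡ 0 at y ∈ {3, 9}; g ≡ 0 at y ∈ {3, 7}; common: {3}.
  x = 5: f ≡ 0 at y ∈ ∅; g ≡ 0 at y ∈ {0, 3}; common: ∅.
  x = 6: f ≡ 0 at y ∈ ∅; g ≡ 0 at y ∈ {3, 4}; common: ∅.
  x = 7: f ≡ 0 at y ∈ {4, 7}; g ≡ 0 at y ∈ {3, 8}; common: ∅.
  x = 8: f ≡ 0 at y ∈ {2, 5}; g ≡ 0 at y ∈ {1, 3}; common: ∅.
  x = 9: f ≡ 0 at y ∈ ∅; g ≡ 0 at y ∈ {3, 5}; common: ∅.
  x = 10: f ≡ 0 at y ∈ ∅; g ≡ 0 at y ∈ {3, 9}; common: ∅.
Collecting: common zeros = {(4, 3)}, so the count is 1.
Comparison with the Bézout bound: 1 ≤ 4 = deg(f)·deg(g), as expected for curves with no common component (the affine F_11-count falls short of the bound because intersections may lie at infinity, over extension fields, or carry multiplicity).


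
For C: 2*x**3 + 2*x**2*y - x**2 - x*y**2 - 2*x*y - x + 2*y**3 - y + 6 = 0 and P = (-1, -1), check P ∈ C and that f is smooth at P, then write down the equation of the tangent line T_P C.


Tangent line at P: 12*x + 7*y + 19 = 0.

Step 1: f(-1, -1) = 0, so P lies on C.
Step 2: partial derivatives
  f_x(x, y) = 6*x**2 + 4*x*y - 2*x - y**2 - 2*y - 1, f_y(x, y) = 2*x**2 - 2*x*y - 2*x + 6*y**2 - 1.
  f_x(P) = 12, f_y(P) = 7 (gradient nonzero, so P is smooth).
Step 3: tangent line at P: 12·(x − -1) + 7·(y − -1) = 0.
Expanding: 12*x + 7*y + 19 = 0.


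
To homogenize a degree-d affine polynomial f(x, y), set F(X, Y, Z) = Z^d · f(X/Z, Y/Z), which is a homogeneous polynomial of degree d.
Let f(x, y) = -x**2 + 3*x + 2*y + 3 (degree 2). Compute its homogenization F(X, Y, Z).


F(X, Y, Z) = -X**2 + 3*X*Z + 2*Y*Z + 3*Z**2

deg(f) = 2.
Substitute x = X/Z, y = Y/Z into f, then multiply by Z^2.
  monomial -1·x^2·y^0 ↦ -1·X^2·Y^0·Z^0.
  monomial 3·x^1·y^0 ↦ 3·X^1·Y^0·Z^1.
  monomial 2·x^0·y^1 ↦ 2·X^0·Y^1·Z^1.
  monomial 3·x^0·y^0 ↦ 3·X^0·Y^0·Z^2.
Collecting: F(X, Y, Z) = -X**2 + 3*X*Z + 2*Y*Z + 3*Z**2.


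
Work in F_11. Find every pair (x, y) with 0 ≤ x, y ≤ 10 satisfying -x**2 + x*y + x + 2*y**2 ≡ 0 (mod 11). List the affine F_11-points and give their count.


Affine F_11-points: {(0, 0), (1, 0), (1, 5), (2, 3), (2, 7), (5, 5), (5, 9), (6, 1), (6, 7), (7, 1)}; count = 10.

For each of the 121 pairs (x, y) ∈ F_11², evaluate f(x, y) mod 11. Record the zeros.
  x = 0: [0↦0, 1↦2, 2↦8, 3↦7, 4↦10, 5↦6, 6↦6, 7↦10, 8↦7, 9↦8, 10↦2]  zeros at y ∈ {0}
  x = 1: [0↦0, 1↦3, 2↦10, 3↦10, 4↦3, 5↦0, 6↦1, 7↦6, 8↦4, 9↦6, 10↦1]  zeros at y ∈ {0, 5}
  x = 2: [0↦9, 1↦2, 2↦10, 3↦0, 4↦5, 5↦3, 6↦5, 7↦0, 8↦10, 9↦2, 10↦9]  zeros at y ∈ {3, 7}
  x = 3: [0↦5, 1↦10, 2↦8, 3↦10, 4↦5, 5↦4, 6↦7, 7↦3, 8↦3, 9↦7, 10↦4]  zeros at y ∈ ∅
  x = 4: [0↦10, 1↦5, 2↦4, 3↦7, 4↦3, 5↦3, 6↦7, 7↦4, 8↦5, 9↦10, 10↦8]  zeros at y ∈ ∅
  x = 5: [0↦2, 1↦9, 2↦9, 3↦2, 4↦10, 5↦0, 6↦5, 7↦3, 8↦5, 9↦0, 10↦10]  zeros at y ∈ {5, 9}
  x = 6: [0↦3, 1↦0, 2↦1, 3↦6, 4↦4, 5↦6, 6↦1, 7↦0, 8↦3, 9↦10, 10↦10]  zeros at y ∈ {1, 7}
  x = 7: [0↦2, 1↦0, 2↦2, 3↦8, 4↦7, 5↦10, 6↦6, 7↦6, 8↦10, 9↦7, 10↦8]  zeros at y ∈ {1}
  x = 8: [0↦10, 1↦9, 2↦1, 3↦8, 4↦8, 5↦1, 6↦9, 7↦10, 8↦4, 9↦2, 10↦4]  zeros at y ∈ ∅
  x = 9: [0↦5, 1↦5, 2↦9, 3↦6, 4↦7, 5↦1, 6↦10, 7↦1, 8↦7, 9↦6, 10↦9]  zeros at y ∈ ∅
  x = 10: [0↦9, 1↦10, 2↦4, 3↦2, 4↦4, 5↦10, 6↦9, 7↦1, 8↦8, 9↦8, 10↦1]  zeros at y ∈ ∅
Collecting zeros: affine points = {(0, 0), (1, 0), (1, 5), (2, 3), (2, 7), (5, 5), (5, 9), (6, 1), (6, 7), (7, 1)}.
Total count |C(F_11)_aff| = 10.


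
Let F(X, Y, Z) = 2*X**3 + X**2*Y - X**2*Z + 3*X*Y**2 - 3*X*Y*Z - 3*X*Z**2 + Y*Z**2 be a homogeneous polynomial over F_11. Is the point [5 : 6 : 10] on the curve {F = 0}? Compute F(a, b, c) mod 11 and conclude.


F(5,6,10) ≡ 1 (mod 11); P is NOT on the curve.

Evaluate F(5, 6, 10) term-by-term (mod 11).
  2*X**3 ↦ 2·125·1·1 = 250
  X**2*Y ↦ 1·25·6·1 = 150
  -X**2*Z ↦ -1·25·1·10 = -250
  3*X*Y**2 ↦ 3·5·36·1 = 540
  -3*X*Y*Z ↦ -3·5·6·10 = -900
  -3*X*Z**2 ↦ -3·5·1·100 = -1500
  Y*Z**2 ↦ 1·1·6·100 = 600
Sum: F(5, 6, 10) = (250) + (150) + (-250) + (540) + (-900) + (-1500) + (600) = -1110.
Reducing mod 11: -1110 ≡ 1 (mod 11).
Since F(a, b, c) ≡ 1 ≠ 0 (mod 11), P does NOT lie on the curve.


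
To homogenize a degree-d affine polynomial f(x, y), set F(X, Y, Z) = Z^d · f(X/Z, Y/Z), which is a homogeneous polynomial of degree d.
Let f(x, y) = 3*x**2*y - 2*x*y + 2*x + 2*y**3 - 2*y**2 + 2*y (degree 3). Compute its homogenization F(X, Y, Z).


F(X, Y, Z) = 3*X**2*Y - 2*X*Y*Z + 2*X*Z**2 + 2*Y**3 - 2*Y**2*Z + 2*Y*Z**2

deg(f) = 3.
Substitute x = X/Z, y = Y/Z into f, then multiply by Z^3.
  monomial 3·x^2·y^1 ↦ 3·X^2·Y^1·Z^0.
  monomial -2·x^1·y^1 ↦ -2·X^1·Y^1·Z^1.
  monomial 2·x^1·y^0 ↦ 2·X^1·Y^0·Z^2.
  monomial 2·x^0·y^3 ↦ 2·X^0·Y^3·Z^0.
  monomial -2·x^0·y^2 ↦ -2·X^0·Y^2·Z^1.
  monomial 2·x^0·y^1 ↦ 2·X^0·Y^1·Z^2.
Collecting: F(X, Y, Z) = 3*X**2*Y - 2*X*Y*Z + 2*X*Z**2 + 2*Y**3 - 2*Y**2*Z + 2*Y*Z**2.


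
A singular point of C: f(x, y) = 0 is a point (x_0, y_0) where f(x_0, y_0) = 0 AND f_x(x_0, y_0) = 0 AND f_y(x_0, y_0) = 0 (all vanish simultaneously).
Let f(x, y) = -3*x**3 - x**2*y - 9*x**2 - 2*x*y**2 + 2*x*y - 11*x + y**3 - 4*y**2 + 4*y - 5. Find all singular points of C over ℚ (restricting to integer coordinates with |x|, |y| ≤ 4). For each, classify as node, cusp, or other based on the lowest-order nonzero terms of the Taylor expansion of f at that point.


Singular points: {(-1, 1)}; classification: node.

Compute partial derivatives:
  f_x = -9*x**2 - 2*x*y - 18*x - 2*y**2 + 2*y - 11.
  f_y = -x**2 - 4*x*y + 2*x + 3*y**2 - 8*y + 4.
Scan x_0 ∈ {−4, ..., 4}. For each x_0, f_y(x_0, y) is a polynomial in y; find its integer roots y ∈ {−4, ..., 4}, then test f_x and f at those candidates.
  x = -4: f_y(-4, y) = 3*y**2 + 8*y - 20; no integer root y with |y| ≤ 4.
  x = -3: f_y(-3, y) = 3*y**2 + 4*y - 11; no integer root y with |y| ≤ 4.
  x = -2: f_y(-2, y) = 3*y**2 - 4; no integer root y with |y| ≤ 4.
  x = -1: f_y(-1, y) = 3*y**2 - 4*y + 1; vanishes at y ∈ {1}. (-1, 1): f_x = 0, f = 0 — SINGULAR.
  x = 0: f_y(0, y) = 3*y**2 - 8*y + 4; vanishes at y ∈ {2}. (0, 2): f_x = -15 ≠ 0.
  x = 1: f_y(1, y) = 3*y**2 - 12*y + 5; no integer root y with |y| ≤ 4.
  x = 2: f_y(2, y) = 3*y**2 - 16*y + 4; no integer root y with |y| ≤ 4.
  x = 3: f_y(3, y) = 3*y**2 - 20*y + 1; no integer root y with |y| ≤ 4.
  x = 4: f_y(4, y) = 3*y**2 - 24*y - 4; no integer root y with |y| ≤ 4.
Only singular point on the grid: (-1, 1).
Classify: substitute x = -1 + u, y = 1 + v and expand: f = -3*u**3 - u**2*v - u**2 - 2*u*v**2 + v**3 + v**2.
No constant or linear terms (consistent with a singular point). Quadratic part: -u**2 + v**2. Cubic part: -3*u**3 - u**2*v - 2*u*v**2 + v**3.
The quadratic part v**2 - u**2 = (v − u)(v + u) splits into two distinct linear factors, so there are two distinct tangent lines y − 1 = ±(x − -1) — this is a node (ordinary double point).
Classification: node.
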